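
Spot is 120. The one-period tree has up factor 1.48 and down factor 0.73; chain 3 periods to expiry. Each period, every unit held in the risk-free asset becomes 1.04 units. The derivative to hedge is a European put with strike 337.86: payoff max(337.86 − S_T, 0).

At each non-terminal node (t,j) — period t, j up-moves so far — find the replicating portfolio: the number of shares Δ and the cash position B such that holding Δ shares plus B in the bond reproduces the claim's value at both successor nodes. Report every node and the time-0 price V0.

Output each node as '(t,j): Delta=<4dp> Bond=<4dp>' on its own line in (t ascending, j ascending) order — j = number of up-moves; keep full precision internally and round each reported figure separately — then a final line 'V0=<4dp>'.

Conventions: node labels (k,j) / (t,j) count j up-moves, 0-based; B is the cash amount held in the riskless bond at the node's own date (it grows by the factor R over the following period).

(0,0): Delta=-0.9102 Bond=292.7941
(1,0): Delta=-1.0000 Bond=312.3706
(1,1): Delta=-0.8474 Bond=293.3430
(2,0): Delta=-1.0000 Bond=324.8654
(2,1): Delta=-1.0000 Bond=324.8654
(2,2): Delta=-0.7405 Bond=276.9895
V0=183.5677

No-arbitrage ⇒ martingale measure with p* = (R−d)/(u−d) = 0.4133.
Payoffs at expiry: V(3,0)=291.1780, V(3,1)=243.2170, V(3,2)=145.9810, V(3,3)=0.0000
  t=2,j=0: stock 63.9480 → up 94.6430 (V=243.2170), down 46.6820 (V=291.1780). Price 260.9174; hedge Δ=-1.0000, bond B=324.8654.
  t=2,j=1: stock 129.6480 → up 191.8790 (V=145.9810), down 94.6430 (V=243.2170). Price 195.2174; hedge Δ=-1.0000, bond B=324.8654.
  t=2,j=2: stock 262.8480 → up 389.0150 (V=0.0000), down 191.8790 (V=145.9810). Price 82.3482; hedge Δ=-0.7405, bond B=276.9895.
  t=1,j=0: stock 87.6000 → up 129.6480 (V=195.2174), down 63.9480 (V=260.9174). Price 224.7706; hedge Δ=-1.0000, bond B=312.3706.
  t=1,j=1: stock 177.6000 → up 262.8480 (V=82.3482), down 129.6480 (V=195.2174). Price 142.8508; hedge Δ=-0.8474, bond B=293.3430.
  t=0,j=0: stock 120.0000 → up 177.6000 (V=142.8508), down 87.6000 (V=224.7706). Price 183.5677; hedge Δ=-0.9102, bond B=292.7941.
Sanity check at the root: Δ(0,0)·S0 + B(0,0) reproduces V0 = 183.5677.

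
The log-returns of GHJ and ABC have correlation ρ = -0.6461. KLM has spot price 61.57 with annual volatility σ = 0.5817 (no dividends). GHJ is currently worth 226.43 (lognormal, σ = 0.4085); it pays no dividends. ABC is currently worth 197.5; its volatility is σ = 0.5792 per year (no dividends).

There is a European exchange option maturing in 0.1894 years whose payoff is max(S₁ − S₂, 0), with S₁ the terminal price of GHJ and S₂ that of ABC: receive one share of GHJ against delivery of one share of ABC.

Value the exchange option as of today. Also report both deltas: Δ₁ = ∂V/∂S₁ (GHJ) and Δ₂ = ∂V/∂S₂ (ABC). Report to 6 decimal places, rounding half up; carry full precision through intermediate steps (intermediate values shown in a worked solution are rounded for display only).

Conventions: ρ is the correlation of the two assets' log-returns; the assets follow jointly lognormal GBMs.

exchange price = 49.294801
Δ1 = 0.707131
Δ2 = -0.561119

σ_eff = √(σ₁² + σ₂² − 2ρσ₁σ₂) = √(0.4085² + 0.5792² − 2·-0.6461·0.4085·0.5792) = 0.898935
d₁ = (ln(S₁/S₂) + (q₂ − q₁ + σ_eff²/2)T) / (σ_eff√T) = (ln(226.43/197.5) + (0.0 − 0.0 + 0.404042)·0.1894) / 0.391217 = 0.545024
d₂ = d₁ − σ_eff√T = 0.545024 − 0.391217 = 0.153806
N(d₁) = 0.707131,  N(d₂) = 0.561119
V = S₁·e^{−q₁T}·N(d₁) − S₂·e^{−q₂T}·N(d₂) = 160.115769 − 110.820968 = 49.294801
Key observation: no risk-free rate is needed — with the second asset as numeraire the exchange option is a call on the ratio S₁/S₂, and r cancels out of the value.
Δ₁ = e^{−q₁T}·N(d₁) = 0.707131;  Δ₂ = −e^{−q₂T}·N(d₂) = -0.561119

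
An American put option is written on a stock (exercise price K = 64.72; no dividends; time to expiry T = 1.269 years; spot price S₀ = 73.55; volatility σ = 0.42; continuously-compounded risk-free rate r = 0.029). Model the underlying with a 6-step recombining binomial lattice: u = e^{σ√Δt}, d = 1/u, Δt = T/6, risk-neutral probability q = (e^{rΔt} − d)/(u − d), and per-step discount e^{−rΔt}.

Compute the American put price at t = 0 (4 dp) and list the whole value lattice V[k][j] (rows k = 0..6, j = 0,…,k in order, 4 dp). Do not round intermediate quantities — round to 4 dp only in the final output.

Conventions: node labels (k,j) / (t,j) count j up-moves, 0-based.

Δt=0.21150, u=1.21307, d=0.82435, q=0.46769, disc=e^(-rΔt)=0.99389
k=6 terminal: V=max(K-S,0) → 41.6383 30.7544 14.7383 0.0000 0.0000 0.0000 0.0000
k=5: j=0 S=27.9997 intr=36.7203 cont=36.3246 V=36.7203[EX]; j=1 S=41.2026 intr=23.5174 cont=23.1216 V=23.5174[EX]; j=2 S=60.6313 intr=4.0887 cont=7.7974 V=7.7974[hold]; j=3 S=89.2213 intr=0.0000 cont=0.0000 V=0.0000[hold]; j=4 S=131.2926 intr=0.0000 cont=0.0000 V=0.0000[hold]; j=5 S=193.2022 intr=0.0000 cont=0.0000 V=0.0000[hold]
k=4: j=0 S=33.9656 intr=30.7544 cont=30.3587 V=30.7544[EX]; j=1 S=49.9817 intr=14.7383 cont=16.0665 V=16.0665[hold]; j=2 S=73.5500 intr=0.0000 cont=4.1253 V=4.1253[hold]; j=3 S=108.2317 intr=0.0000 cont=0.0000 V=0.0000[hold]; j=4 S=159.2671 intr=0.0000 cont=0.0000 V=0.0000[hold]
k=3: j=0 S=41.2026 intr=23.5174 cont=23.7390 V=23.7390[hold]; j=1 S=60.6313 intr=4.0887 cont=10.4176 V=10.4176[hold]; j=2 S=89.2213 intr=0.0000 cont=2.1825 V=2.1825[hold]; j=3 S=131.2926 intr=0.0000 cont=0.0000 V=0.0000[hold]
k=2: j=0 S=49.9817 intr=14.7383 cont=17.4017 V=17.4017[hold]; j=1 S=73.5500 intr=0.0000 cont=6.5260 V=6.5260[hold]; j=2 S=108.2317 intr=0.0000 cont=1.1547 V=1.1547[hold]
k=1: j=0 S=60.6313 intr=4.0887 cont=12.2399 V=12.2399[hold]; j=1 S=89.2213 intr=0.0000 cont=3.9893 V=3.9893[hold]
k=0: j=0 S=73.5500 intr=0.0000 cont=8.3300 V=8.3300[hold]

price = 8.3300
tree:
8.3300
12.2399 3.9893
17.4017 6.5260 1.1547
23.7390 10.4176 2.1825 0.0000
30.7544 16.0665 4.1253 0.0000 0.0000
36.7203 23.5174 7.7974 0.0000 0.0000 0.0000
41.6383 30.7544 14.7383 0.0000 0.0000 0.0000 0.0000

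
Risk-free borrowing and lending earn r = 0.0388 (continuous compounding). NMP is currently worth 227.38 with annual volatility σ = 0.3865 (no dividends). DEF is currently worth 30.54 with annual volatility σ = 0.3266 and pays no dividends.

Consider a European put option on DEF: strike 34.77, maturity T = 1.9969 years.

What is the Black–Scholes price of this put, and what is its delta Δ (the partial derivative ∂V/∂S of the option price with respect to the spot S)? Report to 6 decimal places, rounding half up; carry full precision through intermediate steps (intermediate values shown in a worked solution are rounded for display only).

σ√T = 0.3266·√1.9969 = 0.461524
d₁ = (ln(S/K) + (r+σ²/2)T) / (σ√T) = (ln(30.54/34.77) + (0.0388+0.3266²/2)·1.9969) / 0.461524 = (-0.129718 + 0.183982) / 0.461524 = 0.117576
d₂ = d₁ − σ√T = 0.117576 − 0.461524 = -0.343948
e^{−rT} = 0.925446
N(−d₁) = 0.453202,  N(−d₂) = 0.634557
Put price V = K·e^{−rT}·N(−d₂) − S·N(−d₁) = 20.418623 − 13.840779 = 6.577844
Δ = −N(−d₁) = -0.453202

price = 6.577844
Δ = -0.453202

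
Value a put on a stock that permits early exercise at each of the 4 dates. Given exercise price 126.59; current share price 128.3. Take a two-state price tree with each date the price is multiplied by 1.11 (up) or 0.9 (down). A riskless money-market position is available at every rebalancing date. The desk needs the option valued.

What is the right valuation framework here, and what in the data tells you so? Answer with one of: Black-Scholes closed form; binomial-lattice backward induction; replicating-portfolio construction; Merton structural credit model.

Key observation: an American put (K = 126.59, S₀ = 128.3) on a 4-date tree has no closed form — the optimal stopping decision is embedded and must be resolved recursively from expiry.

framework: binomial-lattice backward induction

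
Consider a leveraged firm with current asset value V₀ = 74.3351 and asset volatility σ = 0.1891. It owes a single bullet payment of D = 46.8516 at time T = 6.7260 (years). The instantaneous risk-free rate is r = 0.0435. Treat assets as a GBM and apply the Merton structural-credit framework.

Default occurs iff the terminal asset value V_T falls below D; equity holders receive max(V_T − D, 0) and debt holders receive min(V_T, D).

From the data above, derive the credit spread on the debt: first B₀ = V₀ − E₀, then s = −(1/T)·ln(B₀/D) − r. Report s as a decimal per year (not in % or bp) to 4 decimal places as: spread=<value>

Equity is a call on the firm's assets struck at D = 46.8516:
d₁ = [ln(V₀/D) + (r + σ²/2)T] / (σ√T)
   = [ln(74.3351/46.8516) + (0.0435 + 0.5·0.1891²)·6.7260] / (0.1891·√6.7260)
   = [0.461598 + 0.412838] / 0.490422 = 1.783028
d₂ = d₁ − σ√T = 1.783028 − 0.490422 = 1.292606
N(d₁) = 0.962709,  N(d₂) = 0.901926,  e^(−rT) = 0.746335
E₀ = V₀·N(d₁) − D·e^(−rT)·N(d₂)
   = 74.3351·0.962709 − 46.8516·0.746335·0.901926 = 40.025441
B₀ = V₀ − E₀ = 74.3351 − 40.025441 = 34.309659
spread = −(1/T)·ln(B₀/D) − r = −(1/6.7260)·ln(34.309659/46.8516) − 0.0435 = 0.00282147

spread=0.0028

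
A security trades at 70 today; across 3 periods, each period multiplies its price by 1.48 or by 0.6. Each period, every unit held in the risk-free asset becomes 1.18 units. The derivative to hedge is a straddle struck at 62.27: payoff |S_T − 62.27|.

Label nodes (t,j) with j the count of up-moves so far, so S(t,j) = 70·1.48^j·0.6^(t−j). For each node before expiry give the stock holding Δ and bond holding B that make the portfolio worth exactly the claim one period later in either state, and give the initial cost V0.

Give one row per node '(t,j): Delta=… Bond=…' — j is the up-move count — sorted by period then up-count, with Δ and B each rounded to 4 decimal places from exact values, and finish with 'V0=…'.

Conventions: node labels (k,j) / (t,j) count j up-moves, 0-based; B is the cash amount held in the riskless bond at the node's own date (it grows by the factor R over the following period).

(0,0): Delta=0.6782 Bond=-6.1147
(1,0): Delta=-0.1015 Bond=25.5334
(1,1): Delta=0.8417 Bond=-24.1543
(2,0): Delta=-1.0000 Bond=52.7712
(2,1): Delta=0.0869 Bond=18.4182
(2,2): Delta=1.0000 Bond=-52.7712
V0=41.3603

Risk-neutral probability p* = (R−d)/(u−d) = (1.18−0.6)/(1.48−0.6) = 0.6591.
Terminal payoffs: V(3,0)=47.1500, V(3,1)=24.9740, V(3,2)=29.7268, V(3,3)=164.6554
(2,0): S=25.2000. Δ = (V_up−V_dn)/(S_up−S_dn) = (24.9740−47.1500)/(37.2960−15.1200) = -1.0000. V = [p*·24.9740 + (1−p*)·47.1500]/1.18 = 27.5712. B = V − Δ·S = 52.7712.
(2,1): S=62.1600. Δ = (V_up−V_dn)/(S_up−S_dn) = (29.7268−24.9740)/(91.9968−37.2960) = 0.0869. V = [p*·29.7268 + (1−p*)·24.9740]/1.18 = 23.8191. B = V − Δ·S = 18.4182.
(2,2): S=153.3280. Δ = (V_up−V_dn)/(S_up−S_dn) = (164.6554−29.7268)/(226.9254−91.9968) = 1.0000. V = [p*·164.6554 + (1−p*)·29.7268]/1.18 = 100.5568. B = V − Δ·S = -52.7712.
(1,0): S=42.0000. Δ = (V_up−V_dn)/(S_up−S_dn) = (23.8191−27.5712)/(62.1600−25.2000) = -0.1015. V = [p*·23.8191 + (1−p*)·27.5712]/1.18 = 21.2697. B = V − Δ·S = 25.5334.
(1,1): S=103.6000. Δ = (V_up−V_dn)/(S_up−S_dn) = (100.5568−23.8191)/(153.3280−62.1600) = 0.8417. V = [p*·100.5568 + (1−p*)·23.8191]/1.18 = 63.0476. B = V − Δ·S = -24.1543.
(0,0): S=70.0000. Δ = (V_up−V_dn)/(S_up−S_dn) = (63.0476−21.2697)/(103.6000−42.0000) = 0.6782. V = [p*·63.0476 + (1−p*)·21.2697]/1.18 = 41.3603. B = V − Δ·S = -6.1147.
As a check, the time-0 holding Δ(0,0)·S0 + B(0,0) comes to 41.3603 — exactly V0.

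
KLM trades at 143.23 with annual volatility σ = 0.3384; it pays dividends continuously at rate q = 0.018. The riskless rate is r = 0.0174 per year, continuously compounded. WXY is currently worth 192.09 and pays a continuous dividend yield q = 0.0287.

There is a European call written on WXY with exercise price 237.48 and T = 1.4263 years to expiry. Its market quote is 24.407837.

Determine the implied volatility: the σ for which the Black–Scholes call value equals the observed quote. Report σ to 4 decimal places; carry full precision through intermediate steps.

At σ = 0.4520 the Black–Scholes value reproduces the quote:
σ√T = 0.452·√1.4263 = 0.539814
d₁ = (ln(S/K) + (r−q+σ²/2)T) / (σ√T) = (ln(192.09/237.48) + (0.0174−0.0287+0.452²/2)·1.4263) / 0.539814 = (-0.212119 + 0.129582) / 0.539814 = -0.152899
d₂ = d₁ − σ√T = -0.152899 − 0.539814 = -0.692713
e^{−rT} = 0.975488
e^{−qT} = 0.959892
N(d₁) = 0.439239,  N(d₂) = 0.244245
V = S·e^{−qT}·N(d₁) − K·e^{−rT}·N(d₂) = 80.989309 − 56.581472 = 24.407837 (the quoted price), and the Black–Scholes price is strictly increasing in σ, so σ is unique

sigma = 0.4520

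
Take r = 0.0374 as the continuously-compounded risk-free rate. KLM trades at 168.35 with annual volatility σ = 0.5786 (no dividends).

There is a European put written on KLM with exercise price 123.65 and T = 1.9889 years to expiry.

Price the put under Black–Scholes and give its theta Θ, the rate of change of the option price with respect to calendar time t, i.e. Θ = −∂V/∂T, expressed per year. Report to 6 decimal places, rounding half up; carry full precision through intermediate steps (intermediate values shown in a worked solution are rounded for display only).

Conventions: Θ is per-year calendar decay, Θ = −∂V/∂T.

price = 22.573480
Θ = -7.334634

σ√T = 0.5786·√1.9889 = 0.815990
d₁ = (ln(S/K) + (r+σ²/2)T) / (σ√T) = (ln(168.35/123.65) + (0.0374+0.5786²/2)·1.9889) / 0.815990 = (0.308590 + 0.407305) / 0.815990 = 0.877333
d₂ = d₁ − σ√T = 0.877333 − 0.815990 = 0.061343
e^{−rT} = 0.928314
N(−d₁) = 0.190153,  N(−d₂) = 0.475543
Put price V = K·e^{−rT}·N(−d₂) − S·N(−d₁) = 54.585727 − 32.012246 = 22.573480
φ(d₁) = (1/√(2π))·e^{−d₁²/2} = 0.271499
Θ = −S·φ(d₁)·σ/(2√T) + r·K·e^{−rT}·N(−d₂) = −9.376140 + 2.041506 = -7.334634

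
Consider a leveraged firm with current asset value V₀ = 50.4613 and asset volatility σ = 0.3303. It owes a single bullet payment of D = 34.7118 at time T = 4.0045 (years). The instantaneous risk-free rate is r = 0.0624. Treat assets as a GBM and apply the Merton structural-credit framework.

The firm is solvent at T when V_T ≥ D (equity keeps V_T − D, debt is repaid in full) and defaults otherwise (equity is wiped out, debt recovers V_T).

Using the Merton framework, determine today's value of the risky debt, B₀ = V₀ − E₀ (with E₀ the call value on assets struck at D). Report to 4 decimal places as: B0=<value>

Work the structural quantities from V₀ = 50.4613 against face 34.7118:
d₁ = [ln(V₀/D) + (r + σ²/2)T] / (σ√T)
   = [ln(50.4613/34.7118) + (0.0624 + 0.5·0.3303²)·4.0045] / (0.3303·√4.0045)
   = [0.374127 + 0.468322] / 0.660971 = 1.274563
d₂ = d₁ − σ√T = 1.274563 − 0.660971 = 0.613591
N(d₁) = 0.898768,  N(d₂) = 0.730257,  e^(−rT) = 0.778894
E₀ = V₀·N(d₁) − D·e^(−rT)·N(d₂)
   = 50.4613·0.898768 − 34.7118·0.778894·0.730257 = 25.609181
B₀ = V₀ − E₀ = 50.4613 − 25.609181 = 24.852119

B0=24.8521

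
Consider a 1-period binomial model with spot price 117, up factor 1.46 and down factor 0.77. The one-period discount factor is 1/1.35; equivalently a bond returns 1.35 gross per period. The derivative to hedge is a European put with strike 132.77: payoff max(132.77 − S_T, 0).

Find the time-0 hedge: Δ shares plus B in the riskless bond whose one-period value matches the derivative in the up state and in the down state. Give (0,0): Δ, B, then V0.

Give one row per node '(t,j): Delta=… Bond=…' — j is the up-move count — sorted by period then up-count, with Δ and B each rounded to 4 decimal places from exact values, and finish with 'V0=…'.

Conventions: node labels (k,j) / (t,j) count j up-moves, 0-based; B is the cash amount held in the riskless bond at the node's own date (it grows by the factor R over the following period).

(0,0): Delta=-0.5287 Bond=66.8951
V0=5.0400

Arbitrage-free pricing uses the up-move probability p* = (R−d)/(u−d) = 0.8406, discounting each step at R = 1.35.
At maturity the claim pays: V(1,0)=42.6800, V(1,1)=0.0000
  t=0,j=0: stock 117.0000 → up 170.8200 (V=0.0000), down 90.0900 (V=42.6800). Price 5.0400; hedge Δ=-0.5287, bond B=66.8951.
As a check, the time-0 holding Δ(0,0)·S0 + B(0,0) comes to 5.0400 — exactly V0.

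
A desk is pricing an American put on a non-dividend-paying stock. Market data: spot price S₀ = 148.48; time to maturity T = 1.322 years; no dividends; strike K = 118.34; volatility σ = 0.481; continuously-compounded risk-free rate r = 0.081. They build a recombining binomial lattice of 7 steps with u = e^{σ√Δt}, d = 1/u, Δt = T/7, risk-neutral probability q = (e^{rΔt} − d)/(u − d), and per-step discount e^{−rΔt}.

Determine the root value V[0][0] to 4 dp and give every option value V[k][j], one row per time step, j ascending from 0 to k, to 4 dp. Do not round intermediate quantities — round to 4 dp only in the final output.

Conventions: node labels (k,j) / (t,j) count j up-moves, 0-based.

Δt=0.18886, u=1.23248, d=0.81137, q=0.48454, disc=e^(-rΔt)=0.98482
k=7 terminal: V=max(K-S,0) → 83.9684 66.1290 39.0307 0.0000 0.0000 0.0000 0.0000 0.0000
k=6: j=0 S=42.3624 intr=75.9776 cont=74.1811 V=75.9776[EX]; j=1 S=64.3492 intr=53.9908 cont=52.1943 V=53.9908[EX]; j=2 S=97.7475 intr=20.5925 cont=19.8134 V=20.5925[EX]; j=3 S=148.4800 intr=0.0000 cont=0.0000 V=0.0000[hold]; j=4 S=225.5436 intr=0.0000 cont=0.0000 V=0.0000[hold]; j=5 S=342.6044 intr=0.0000 cont=0.0000 V=0.0000[hold]; j=6 S=520.4217 intr=0.0000 cont=0.0000 V=0.0000[hold]
k=5: j=0 S=52.2110 intr=66.1290 cont=64.3325 V=66.1290[EX]; j=1 S=79.3093 intr=39.0307 cont=37.2342 V=39.0307[EX]; j=2 S=120.4722 intr=0.0000 cont=10.4536 V=10.4536[hold]; j=3 S=182.9992 intr=0.0000 cont=0.0000 V=0.0000[hold]; j=4 S=277.9788 intr=0.0000 cont=0.0000 V=0.0000[hold]; j=5 S=422.2544 intr=0.0000 cont=0.0000 V=0.0000[hold]
k=4: j=0 S=64.3492 intr=53.9908 cont=52.1943 V=53.9908[EX]; j=1 S=97.7475 intr=20.5925 cont=24.8017 V=24.8017[hold]; j=2 S=148.4800 intr=0.0000 cont=5.3066 V=5.3066[hold]; j=3 S=225.5436 intr=0.0000 cont=0.0000 V=0.0000[hold]; j=4 S=342.6044 intr=0.0000 cont=0.0000 V=0.0000[hold]
k=3: j=0 S=79.3093 intr=39.0307 cont=39.2427 V=39.2427[hold]; j=1 S=120.4722 intr=0.0000 cont=15.1225 V=15.1225[hold]; j=2 S=182.9992 intr=0.0000 cont=2.6938 V=2.6938[hold]; j=3 S=277.9788 intr=0.0000 cont=0.0000 V=0.0000[hold]
k=2: j=0 S=97.7475 intr=20.5925 cont=27.1372 V=27.1372[hold]; j=1 S=148.4800 intr=0.0000 cont=8.9622 V=8.9622[hold]; j=2 S=225.5436 intr=0.0000 cont=1.3675 V=1.3675[hold]
k=1: j=0 S=120.4722 intr=0.0000 cont=18.0525 V=18.0525[hold]; j=1 S=182.9992 intr=0.0000 cont=5.2021 V=5.2021[hold]
k=0: j=0 S=148.4800 intr=0.0000 cont=11.6465 V=11.6465[hold]

price = 11.6465
tree:
11.6465
18.0525 5.2021
27.1372 8.9622 1.3675
39.2427 15.1225 2.6938 0.0000
53.9908 24.8017 5.3066 0.0000 0.0000
66.1290 39.0307 10.4536 0.0000 0.0000 0.0000
75.9776 53.9908 20.5925 0.0000 0.0000 0.0000 0.0000
83.9684 66.1290 39.0307 0.0000 0.0000 0.0000 0.0000 0.0000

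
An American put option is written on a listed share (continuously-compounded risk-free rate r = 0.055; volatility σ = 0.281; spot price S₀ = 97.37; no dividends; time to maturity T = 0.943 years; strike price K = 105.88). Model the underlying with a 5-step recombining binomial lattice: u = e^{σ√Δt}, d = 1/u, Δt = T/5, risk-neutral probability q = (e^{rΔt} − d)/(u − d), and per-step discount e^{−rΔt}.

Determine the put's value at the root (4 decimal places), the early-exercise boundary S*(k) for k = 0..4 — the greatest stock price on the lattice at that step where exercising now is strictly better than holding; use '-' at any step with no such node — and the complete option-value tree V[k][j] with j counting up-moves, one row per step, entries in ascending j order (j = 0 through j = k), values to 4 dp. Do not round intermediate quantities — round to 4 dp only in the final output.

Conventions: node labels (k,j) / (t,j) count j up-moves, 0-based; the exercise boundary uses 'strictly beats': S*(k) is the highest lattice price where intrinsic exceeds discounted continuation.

price = 13.2625
boundary = - - 76.2832 86.1841 76.2832
tree:
13.2625
20.2896 6.8387
29.5968 11.8368 2.2168
38.3603 19.6959 4.5914 0.0000
46.1170 29.5968 9.5096 0.0000 0.0000
52.9826 38.3603 19.6959 0.0000 0.0000 0.0000

Δt=0.18860, u=1.12979, d=0.88512, q=0.51215, disc=e^(-rΔt)=0.98968
k=5 terminal: V=max(K-S,0) → 52.9826 38.3603 19.6959 0.0000 0.0000 0.0000
k=4: j=0 S=59.7630 intr=46.1170 cont=45.0244 V=46.1170[EX]; j=1 S=76.2832 intr=29.5968 cont=28.5042 V=29.5968[EX]; j=2 S=97.3700 intr=8.5100 cont=9.5096 V=9.5096[hold]; j=3 S=124.2858 intr=0.0000 cont=0.0000 V=0.0000[hold]; j=4 S=158.6420 intr=0.0000 cont=0.0000 V=0.0000[hold]  S*(4)=76.2832
k=3: j=0 S=67.5197 intr=38.3603 cont=37.2677 V=38.3603[EX]; j=1 S=86.1841 intr=19.6959 cont=19.1100 V=19.6959[EX]; j=2 S=110.0078 intr=0.0000 cont=4.5914 V=4.5914[hold]; j=3 S=140.4171 intr=0.0000 cont=0.0000 V=0.0000[hold]  S*(3)=86.1841
k=2: j=0 S=76.2832 intr=29.5968 cont=28.5042 V=29.5968[EX]; j=1 S=97.3700 intr=8.5100 cont=11.8368 V=11.8368[hold]; j=2 S=124.2858 intr=0.0000 cont=2.2168 V=2.2168[hold]  S*(2)=76.2832
k=1: j=0 S=86.1841 intr=19.6959 cont=20.2896 V=20.2896[hold]; j=1 S=110.0078 intr=0.0000 cont=6.8387 V=6.8387[hold]  S*(1)=-
k=0: j=0 S=97.3700 intr=8.5100 cont=13.2625 V=13.2625[hold]  S*(0)=-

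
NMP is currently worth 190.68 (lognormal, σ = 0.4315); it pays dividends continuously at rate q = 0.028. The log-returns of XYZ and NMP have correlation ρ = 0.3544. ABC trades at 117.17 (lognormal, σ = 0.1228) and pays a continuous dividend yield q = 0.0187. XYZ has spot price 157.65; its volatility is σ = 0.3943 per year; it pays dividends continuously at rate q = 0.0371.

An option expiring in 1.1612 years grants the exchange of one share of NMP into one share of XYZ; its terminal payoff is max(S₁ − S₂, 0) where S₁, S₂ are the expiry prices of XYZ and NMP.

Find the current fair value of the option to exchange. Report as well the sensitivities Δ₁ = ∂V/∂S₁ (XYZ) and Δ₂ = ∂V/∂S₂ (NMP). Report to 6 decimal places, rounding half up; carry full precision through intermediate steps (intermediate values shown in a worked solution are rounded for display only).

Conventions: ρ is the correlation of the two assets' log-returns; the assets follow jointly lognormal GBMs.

σ_eff = √(σ₁² + σ₂² − 2ρσ₁σ₂) = √(0.3943² + 0.4315² − 2·0.3544·0.3943·0.4315) = 0.470180
d₁ = (ln(S₁/S₂) + (q₂ − q₁ + σ_eff²/2)T) / (σ_eff√T) = (ln(157.65/190.68) + (0.028 − 0.0371 + 0.110535)·1.1612) / 0.506661 = -0.142962
d₂ = d₁ − σ_eff√T = -0.142962 − 0.506661 = -0.649623
N(d₁) = 0.443160,  N(d₂) = 0.257968
V = S₁·e^{−q₁T}·N(d₁) − S₂·e^{−q₂T}·N(d₂) = 66.918302 − 47.615693 = 19.302609
Key observation: no risk-free rate is needed — with the second asset as numeraire the exchange option is a call on the ratio S₁/S₂, and r cancels out of the value.
Δ₁ = e^{−q₁T}·N(d₁) = 0.424474;  Δ₂ = −e^{−q₂T}·N(d₂) = -0.249715

exchange price = 19.302609
Δ1 = 0.424474
Δ2 = -0.249715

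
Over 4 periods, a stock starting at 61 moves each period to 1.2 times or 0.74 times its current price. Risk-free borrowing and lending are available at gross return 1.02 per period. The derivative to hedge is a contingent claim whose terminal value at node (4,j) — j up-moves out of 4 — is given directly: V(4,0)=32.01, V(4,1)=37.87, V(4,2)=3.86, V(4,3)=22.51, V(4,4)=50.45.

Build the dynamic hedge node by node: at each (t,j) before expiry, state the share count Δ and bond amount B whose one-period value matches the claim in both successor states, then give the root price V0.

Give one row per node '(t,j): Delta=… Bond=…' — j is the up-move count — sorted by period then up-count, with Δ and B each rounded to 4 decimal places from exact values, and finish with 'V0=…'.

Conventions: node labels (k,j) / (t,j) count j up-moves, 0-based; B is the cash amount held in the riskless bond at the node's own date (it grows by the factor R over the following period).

(0,0): Delta=0.1765 Bond=9.9860
(1,0): Delta=-0.3886 Bond=35.6906
(1,1): Delta=0.4005 Bond=-6.2103
(2,0): Delta=-1.1746 Bond=62.6595
(2,1): Delta=-0.0770 Bond=19.5262
(2,2): Delta=0.5897 Bond=-22.9593
(3,0): Delta=0.5154 Bond=22.1402
(3,1): Delta=-1.8445 Bond=90.7664
(3,2): Delta=0.6237 Bond=-25.6296
(3,3): Delta=0.5762 Bond=-21.9970
V0=20.7502

Under the risk-neutral measure, an up-move has probability p* = (R−d)/(u−d) = 0.6087 and values discount at R = 1.02.
Expiry values: V(4,0)=32.0100, V(4,1)=37.8700, V(4,2)=3.8600, V(4,3)=22.5100, V(4,4)=50.4500
Node (3,0) S=24.7187: V=(p*·37.8700+(1−p*)·32.0100)/1.02=34.8794; Δ=(37.8700−32.0100)/(29.6624−18.2918)=0.5154; B=V−Δ·S=22.1402
Node (3,1) S=40.0843: V=(p*·3.8600+(1−p*)·37.8700)/1.02=16.8316; Δ=(3.8600−37.8700)/(48.1012−29.6624)=-1.8445; B=V−Δ·S=90.7664
Node (3,2) S=65.0016: V=(p*·22.5100+(1−p*)·3.8600)/1.02=14.9139; Δ=(22.5100−3.8600)/(78.0019−48.1012)=0.6237; B=V−Δ·S=-25.6296
Node (3,3) S=105.4080: V=(p*·50.4500+(1−p*)·22.5100)/1.02=38.7421; Δ=(50.4500−22.5100)/(126.4896−78.0019)=0.5762; B=V−Δ·S=-21.9970
Node (2,0) S=33.4036: V=(p*·16.8316+(1−p*)·34.8794)/1.02=23.4253; Δ=(16.8316−34.8794)/(40.0843−24.7187)=-1.1746; B=V−Δ·S=62.6595
Node (2,1) S=54.1680: V=(p*·14.9139+(1−p*)·16.8316)/1.02=15.3572; Δ=(14.9139−16.8316)/(65.0016−40.0843)=-0.0770; B=V−Δ·S=19.5262
Node (2,2) S=87.8400: V=(p*·38.7421+(1−p*)·14.9139)/1.02=28.8412; Δ=(38.7421−14.9139)/(105.4080−65.0016)=0.5897; B=V−Δ·S=-22.9593
Node (1,0) S=45.1400: V=(p*·15.3572+(1−p*)·23.4253)/1.02=18.1512; Δ=(15.3572−23.4253)/(54.1680−33.4036)=-0.3886; B=V−Δ·S=35.6906
Node (1,1) S=73.2000: V=(p*·28.8412+(1−p*)·15.3572)/1.02=23.1028; Δ=(28.8412−15.3572)/(87.8400−54.1680)=0.4005; B=V−Δ·S=-6.2103
Node (0,0) S=61.0000: V=(p*·23.1028+(1−p*)·18.1512)/1.02=20.7502; Δ=(23.1028−18.1512)/(73.2000−45.1400)=0.1765; B=V−Δ·S=9.9860
Sanity check at the root: Δ(0,0)·S0 + B(0,0) reproduces V0 = 20.7502.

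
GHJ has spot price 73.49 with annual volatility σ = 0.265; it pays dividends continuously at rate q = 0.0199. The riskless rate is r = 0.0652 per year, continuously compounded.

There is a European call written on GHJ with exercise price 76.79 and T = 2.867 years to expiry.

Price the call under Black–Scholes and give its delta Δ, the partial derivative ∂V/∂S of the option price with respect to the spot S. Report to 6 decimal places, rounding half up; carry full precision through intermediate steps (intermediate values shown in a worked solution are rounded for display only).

σ√T = 0.265·√2.867 = 0.448704
d₁ = (ln(S/K) + (r−q+σ²/2)T) / (σ√T) = (ln(73.49/76.79) + (0.0652−0.0199+0.265²/2)·2.867) / 0.448704 = (-0.043925 + 0.230543) / 0.448704 = 0.415904
d₂ = d₁ − σ√T = 0.415904 − 0.448704 = -0.032800
e^{−rT} = 0.829503
e^{−qT} = 0.944544
N(d₁) = 0.661260,  N(d₂) = 0.486917
Call price V = S·e^{−qT}·N(d₁) − K·e^{−rT}·N(d₂) = 45.901028 − 31.015418 = 14.885610
Δ = e^{−qT}·N(d₁) = 0.624589

price = 14.885610
Δ = 0.624589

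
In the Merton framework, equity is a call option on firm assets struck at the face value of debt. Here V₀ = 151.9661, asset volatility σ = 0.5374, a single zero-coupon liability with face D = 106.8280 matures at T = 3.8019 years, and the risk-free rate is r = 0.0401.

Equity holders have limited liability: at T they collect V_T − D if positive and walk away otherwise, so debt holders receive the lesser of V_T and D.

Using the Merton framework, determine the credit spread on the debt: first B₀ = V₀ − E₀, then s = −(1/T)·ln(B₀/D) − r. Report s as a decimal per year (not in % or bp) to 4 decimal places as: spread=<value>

spread=0.0779

Work the structural quantities from V₀ = 151.9661 against face 106.8280:
d₁ = [ln(V₀/D) + (r + σ²/2)T] / (σ√T)
   = [ln(151.9661/106.8280) + (0.0401 + 0.5·0.5374²)·3.8019] / (0.5374·√3.8019)
   = [0.352437 + 0.701448] / 1.047847 = 1.005763
d₂ = d₁ − σ√T = 1.005763 − 1.047847 = -0.042085
N(d₁) = 0.842735,  N(d₂) = 0.483216,  e^(−rT) = 0.858597
E₀ = V₀·N(d₁) − D·e^(−rT)·N(d₂)
   = 151.9661·0.842735 − 106.8280·0.858597·0.483216 = 83.745597
B₀ = V₀ − E₀ = 151.9661 − 83.745597 = 68.220503
spread = −(1/T)·ln(B₀/D) − r = −(1/3.8019)·ln(68.220503/106.8280) − 0.0401 = 0.07786073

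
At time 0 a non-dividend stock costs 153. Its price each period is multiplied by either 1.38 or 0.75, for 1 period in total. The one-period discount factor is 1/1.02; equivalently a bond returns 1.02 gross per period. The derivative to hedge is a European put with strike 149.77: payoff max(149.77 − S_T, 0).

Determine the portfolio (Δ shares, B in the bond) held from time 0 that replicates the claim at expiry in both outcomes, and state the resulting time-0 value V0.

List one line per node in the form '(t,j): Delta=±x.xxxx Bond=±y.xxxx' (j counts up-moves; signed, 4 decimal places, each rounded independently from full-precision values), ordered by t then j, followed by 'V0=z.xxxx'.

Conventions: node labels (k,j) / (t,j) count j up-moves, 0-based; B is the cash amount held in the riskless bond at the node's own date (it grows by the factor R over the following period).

The replicating-portfolio and risk-neutral prices coincide; use p* = (1.02−0.75)/(1.38−0.75) = 0.4286 for the latter.
Expiry values: V(1,0)=35.0200, V(1,1)=0.0000
  t=0,j=0: stock 153.0000 → up 211.1400 (V=0.0000), down 114.7500 (V=35.0200). Price 19.6190; hedge Δ=-0.3633, bond B=75.2063.
Verification: the root portfolio costs Δ(0,0)·S0 + B(0,0) = 19.6190, matching V0.

(0,0): Delta=-0.3633 Bond=75.2063
V0=19.6190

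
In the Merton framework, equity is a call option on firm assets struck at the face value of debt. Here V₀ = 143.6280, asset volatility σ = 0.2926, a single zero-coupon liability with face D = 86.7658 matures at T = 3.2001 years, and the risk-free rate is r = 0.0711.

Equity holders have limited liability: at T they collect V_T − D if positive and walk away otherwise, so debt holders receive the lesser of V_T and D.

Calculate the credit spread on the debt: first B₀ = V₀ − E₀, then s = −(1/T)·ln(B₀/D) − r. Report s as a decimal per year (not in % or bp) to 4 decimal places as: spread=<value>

Equity is a call on the firm's assets struck at D = 86.7658:
d₁ = [ln(V₀/D) + (r + σ²/2)T] / (σ√T)
   = [ln(143.6280/86.7658) + (0.0711 + 0.5·0.2926²)·3.2001] / (0.2926·√3.2001)
   = [0.504014 + 0.364515] / 0.523427 = 1.659313
d₂ = d₁ − σ√T = 1.659313 − 0.523427 = 1.135886
N(d₁) = 0.951474,  N(d₂) = 0.871998,  e^(−rT) = 0.796501
E₀ = V₀·N(d₁) − D·e^(−rT)·N(d₂)
   = 143.6280·0.951474 − 86.7658·0.796501·0.871998 = 76.395327
B₀ = V₀ − E₀ = 143.6280 − 76.395327 = 67.232673
spread = −(1/T)·ln(B₀/D) − r = −(1/3.2001)·ln(67.232673/86.7658) − 0.0711 = 0.00860163

spread=0.0086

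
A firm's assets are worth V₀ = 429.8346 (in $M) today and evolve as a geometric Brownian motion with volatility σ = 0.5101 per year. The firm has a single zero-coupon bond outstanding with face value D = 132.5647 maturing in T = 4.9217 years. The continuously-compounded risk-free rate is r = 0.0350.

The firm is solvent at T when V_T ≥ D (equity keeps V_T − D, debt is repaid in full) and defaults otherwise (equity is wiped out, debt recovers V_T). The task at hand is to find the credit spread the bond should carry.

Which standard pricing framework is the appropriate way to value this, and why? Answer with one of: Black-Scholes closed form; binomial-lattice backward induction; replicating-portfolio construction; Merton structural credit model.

Key observation: assets follow a GBM and default happens iff V_T < 132.5647; valuing claims on that split (equity as a call, risky debt as the residual) is the structural model's definition.

framework: Merton structural credit model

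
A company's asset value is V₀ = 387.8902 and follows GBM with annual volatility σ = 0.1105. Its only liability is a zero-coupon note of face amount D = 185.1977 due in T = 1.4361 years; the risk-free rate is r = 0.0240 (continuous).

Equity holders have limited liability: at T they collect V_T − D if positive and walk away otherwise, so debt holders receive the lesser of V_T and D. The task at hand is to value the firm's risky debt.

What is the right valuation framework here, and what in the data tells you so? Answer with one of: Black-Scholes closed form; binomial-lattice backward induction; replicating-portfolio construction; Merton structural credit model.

framework: Merton structural credit model

Key observation: a levered firm with one bullet debt due at 1.4361 years is the canonical structural-credit setup: equity is a call on the firm's assets struck at the face value.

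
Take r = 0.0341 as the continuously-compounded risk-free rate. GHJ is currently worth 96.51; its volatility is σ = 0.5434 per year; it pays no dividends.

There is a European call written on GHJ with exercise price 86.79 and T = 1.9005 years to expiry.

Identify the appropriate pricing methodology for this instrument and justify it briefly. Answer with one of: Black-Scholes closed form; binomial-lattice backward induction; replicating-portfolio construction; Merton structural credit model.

framework: Black-Scholes closed form

Key observation: a European claim on GHJ (strike 86.79) — a lognormal (GBM) underlying with constant rate and volatility — has an exact closed-form value; no lattice or capital structure is involved.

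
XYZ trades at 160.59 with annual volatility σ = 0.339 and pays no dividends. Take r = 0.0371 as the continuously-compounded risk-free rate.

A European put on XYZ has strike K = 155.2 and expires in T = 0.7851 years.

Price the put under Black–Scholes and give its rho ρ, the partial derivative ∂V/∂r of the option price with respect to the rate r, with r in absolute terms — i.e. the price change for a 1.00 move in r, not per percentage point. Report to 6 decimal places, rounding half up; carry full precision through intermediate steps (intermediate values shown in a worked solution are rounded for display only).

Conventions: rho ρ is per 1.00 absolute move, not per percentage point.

price = 14.068808
ρ = -56.322850

σ√T = 0.339·√0.7851 = 0.300374
d₁ = (ln(S/K) + (r+σ²/2)T) / (σ√T) = (ln(160.59/155.2) + (0.0371+0.339²/2)·0.7851) / 0.300374 = (0.034140 + 0.074239) / 0.300374 = 0.360815
d₂ = d₁ − σ√T = 0.360815 − 0.300374 = 0.060441
e^{−rT} = 0.971293
N(−d₁) = 0.359119,  N(−d₂) = 0.475902
Put price V = K·e^{−rT}·N(−d₂) − S·N(−d₁) = 71.739715 − 57.670907 = 14.068808
ρ = −K·T·e^{−rT}·N(−d₂) = -56.322850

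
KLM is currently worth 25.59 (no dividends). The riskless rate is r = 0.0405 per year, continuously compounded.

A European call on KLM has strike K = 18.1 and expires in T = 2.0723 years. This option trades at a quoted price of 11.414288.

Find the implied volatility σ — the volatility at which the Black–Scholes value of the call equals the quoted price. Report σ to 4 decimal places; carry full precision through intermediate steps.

At σ = 0.5041 the Black–Scholes value reproduces the quote:
σ√T = 0.5041·√2.0723 = 0.725676
d₁ = (ln(S/K) + (r+σ²/2)T) / (σ√T) = (ln(25.59/18.1) + (0.0405+0.5041²/2)·2.0723) / 0.725676 = (0.346290 + 0.347231) / 0.725676 = 0.955689
d₂ = d₁ − σ√T = 0.955689 − 0.725676 = 0.230013
e^{−rT} = 0.919497
N(d₁) = 0.830385,  N(d₂) = 0.590959
V = S·N(d₁) − K·e^{−rT}·N(d₂) = 21.249560 − 9.835273 = 11.414288 (matching the quote); vega is positive throughout, so no other σ reproduces this price

sigma = 0.5041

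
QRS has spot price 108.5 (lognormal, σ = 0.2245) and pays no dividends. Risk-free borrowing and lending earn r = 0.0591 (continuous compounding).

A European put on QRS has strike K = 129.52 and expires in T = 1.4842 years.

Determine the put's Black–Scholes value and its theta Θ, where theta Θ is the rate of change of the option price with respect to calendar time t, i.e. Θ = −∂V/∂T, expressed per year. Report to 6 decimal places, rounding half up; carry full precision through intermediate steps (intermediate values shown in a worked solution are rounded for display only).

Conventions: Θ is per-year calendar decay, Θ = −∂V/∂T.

σ√T = 0.2245·√1.4842 = 0.273503
d₁ = (ln(S/K) + (r+σ²/2)T) / (σ√T) = (ln(108.5/129.52) + (0.0591+0.2245²/2)·1.4842) / 0.273503 = (-0.177085 + 0.125118) / 0.273503 = -0.190005
d₂ = d₁ − σ√T = -0.190005 − 0.273503 = -0.463508
e^{−rT} = 0.916021
N(−d₁) = 0.575347,  N(−d₂) = 0.678500
Put price V = K·e^{−rT}·N(−d₂) − S·N(−d₁) = 80.499264 − 62.425176 = 18.074087
φ(d₁) = (1/√(2π))·e^{−d₁²/2} = 0.391806
Θ = −S·φ(d₁)·σ/(2√T) + r·K·e^{−rT}·N(−d₂) = −3.916882 + 4.757506 = 0.840624

price = 18.074087
Θ = 0.840624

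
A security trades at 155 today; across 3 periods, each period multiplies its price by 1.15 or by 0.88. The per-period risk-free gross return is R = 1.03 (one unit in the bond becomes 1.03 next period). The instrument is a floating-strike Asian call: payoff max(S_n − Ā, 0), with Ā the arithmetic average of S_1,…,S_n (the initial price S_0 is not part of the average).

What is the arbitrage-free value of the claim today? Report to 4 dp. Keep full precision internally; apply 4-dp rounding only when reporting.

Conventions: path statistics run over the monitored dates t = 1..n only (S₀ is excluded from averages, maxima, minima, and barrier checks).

price = 9.1720

With p* = (R−d)/(u−d) = 0.5556, sum probability × payoff across the paths and divide by R^3.
Enumerate all 2^3 = 8 price paths (U = up ×1.15, D = down ×0.88); each path with k up-moves has probability p*^k·(1−p*)^(3−k).
DDD: Ā=120.6867, payoff=0.0000, prob=0.087791
UDD: Ā=157.7156, payoff=0.0000, prob=0.109739
DUD: Ā=143.7656, payoff=0.0000, prob=0.109739
UUD: Ā=187.8755, payoff=0.0000, prob=0.137174
DDU: Ā=131.4896, payoff=6.5472, prob=0.109739
UDU: Ā=171.8330, payoff=8.5560, prob=0.137174
DUU: Ā=157.8830, payoff=22.5060, prob=0.137174
UUU: Ā=206.3244, payoff=29.4112, prob=0.171468
Price = Σ prob·payoff / R^3 = 10.022472 / 1.092727 = 9.1720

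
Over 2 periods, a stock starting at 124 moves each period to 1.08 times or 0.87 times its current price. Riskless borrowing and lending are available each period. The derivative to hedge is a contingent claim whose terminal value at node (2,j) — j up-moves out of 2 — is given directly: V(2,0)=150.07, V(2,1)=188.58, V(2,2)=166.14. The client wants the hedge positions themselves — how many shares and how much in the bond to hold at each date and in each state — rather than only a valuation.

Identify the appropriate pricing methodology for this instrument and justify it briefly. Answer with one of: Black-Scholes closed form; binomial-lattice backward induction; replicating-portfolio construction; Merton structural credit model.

Key observation: the deliverable is the dynamic trading strategy on the 2-step tree (spot 124, moves 1.08 and 0.87), so the valuation must go through the node-by-node replicating-portfolio solve.

framework: replicating-portfolio construction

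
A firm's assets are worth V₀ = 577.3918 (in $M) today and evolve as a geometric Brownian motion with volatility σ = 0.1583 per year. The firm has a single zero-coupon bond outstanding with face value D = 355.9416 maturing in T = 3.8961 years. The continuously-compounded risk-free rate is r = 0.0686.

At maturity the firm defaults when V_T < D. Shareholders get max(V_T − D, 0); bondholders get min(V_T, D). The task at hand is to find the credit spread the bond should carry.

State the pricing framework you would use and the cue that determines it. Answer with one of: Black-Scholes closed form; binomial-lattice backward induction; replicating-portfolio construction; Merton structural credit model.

framework: Merton structural credit model

Key observation: the question is about default risk generated by asset-value dynamics against a debt face of 355.9416 — the structural framework prices exactly that.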